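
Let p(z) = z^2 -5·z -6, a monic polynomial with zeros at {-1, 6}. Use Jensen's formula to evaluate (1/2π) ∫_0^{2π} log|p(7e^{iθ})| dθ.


Zeros: -1, 6; r = 7.
Inside |z| < r: -1, 6. Outside (|z| ≥ r): ∅.
p(0) = -6, so log|p(0)| = log(6) = 1.7918.
Apply Jensen: I(r) = log|p(0)| + Σ_k log(r/|z_k|), summed over zeros inside |z| < r.
  log(r/|z_k|) for z_k = -1: log(7/1) = 1.9459
  log(r/|z_k|) for z_k = 6: log(7/6) = 0.1542
Sum over inside zeros: 2.1001.
I(r) = log|p(0)| + (inside sum) = 1.7918 + 2.1001 = 3.8918.
Closed form (all zeros inside, monic): I(r) = n·log(r) = 2·log(7) = 3.8918. ✓

I(r) ≈ 3.8918.


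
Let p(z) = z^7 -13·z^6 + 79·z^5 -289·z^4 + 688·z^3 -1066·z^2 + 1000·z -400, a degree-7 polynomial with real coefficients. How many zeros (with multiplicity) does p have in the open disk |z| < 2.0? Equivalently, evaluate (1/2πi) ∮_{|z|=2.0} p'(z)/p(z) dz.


The zeros of p are: 1, (2 + 2i), (2 - 2i), (1 + 2i), (1 - 2i), (3 + 1i), (3 - 1i).
Their magnitudes are: 1, 2.828, 2.828, 2.236, 2.236, 3.162, 3.162.
Zeros with |z| < R = 2.0: 1.
Count = 1.
By the argument principle, (1/2πi) ∮_{|z|=R} p'(z)/p(z) dz equals exactly this count.

Number of zeros inside |z| < 2.0: 1.


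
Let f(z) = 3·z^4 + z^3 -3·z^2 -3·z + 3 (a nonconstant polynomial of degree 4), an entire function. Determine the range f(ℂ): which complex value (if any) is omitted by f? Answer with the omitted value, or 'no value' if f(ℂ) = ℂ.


Little Picard bounds the complement of f(ℂ) to at most one point.
For every w ∈ ℂ, the equation p(z) − w = 0 is a nonconstant polynomial in z and hence has at least one root by the fundamental theorem of algebra. So p is surjective onto ℂ, omitting no value.

Omitted value: no value.


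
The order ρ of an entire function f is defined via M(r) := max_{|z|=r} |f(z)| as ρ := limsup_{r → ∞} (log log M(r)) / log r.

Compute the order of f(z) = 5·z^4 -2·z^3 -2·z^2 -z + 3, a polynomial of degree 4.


|f(z)| ≤ Σ|c_k|·r^k = O(r^4) as r → ∞. Polynomial growth is O(e^{r^ε}) for every ε > 0 (since r^4/e^{r^ε} → 0), so ρ ≤ ε for all ε > 0, i.e. ρ = 0. Every nonconstant polynomial has order 0.
Therefore ρ = 0.

Order ρ = 0.


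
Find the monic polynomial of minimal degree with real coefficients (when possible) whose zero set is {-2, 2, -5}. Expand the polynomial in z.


The polynomial is p(z) = ∏_{α ∈ S} (z − α), where S = {-2, 2, -5}.
Expanding the product yields: p(z) = z^3 + 5·z^2 -4·z -20.
The resulting polynomial has degree 3 and real coefficients as required.

p(z) = z^3 + 5·z^2 -4·z -20.


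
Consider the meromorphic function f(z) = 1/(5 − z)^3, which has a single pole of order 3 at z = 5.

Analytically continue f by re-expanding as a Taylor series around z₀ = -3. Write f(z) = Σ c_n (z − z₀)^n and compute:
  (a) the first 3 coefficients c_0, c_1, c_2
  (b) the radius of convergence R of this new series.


Let w = z − z₀, so z = z₀ + w.
Then 5 − z = 5 − (z₀ + w) = (5 − z₀) − w = 8 − w.
f(z) = 1/(8 − w)^3 = (1/(8)^3) · (1 − w/(8))^{−3}.
By the binomial series (1−u)^{−3} = Σ_{n≥0} C(n+2, 2) u^n for |u|<1, with u = w/(8):
  c_n = C(n+2, 2) / (8)^(n+3).
  c_0 = 1/(8)^3 = 1/512.
  c_1 = 3/(8)^4 = 3/4096.
  c_2 = 6/(8)^5 = 3/16384.
The series is valid for |w/d| < 1, i.e. |z − z₀| < |d|.
Radius of convergence: R = |5 − z₀| = |8| = 8 (distance from z₀ to the singularity z = 5).

c_0 = 1/512, c_1 = 3/4096, c_2 = 3/16384; R = 8.


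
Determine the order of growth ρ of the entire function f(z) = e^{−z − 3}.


|e^{−z − 3}| = e^{Re(-1·z) + -3} ≤ e^{1|z|^1 + -3} = e^{1r^1 + -3} on |z| = r, so ρ ≤ 1. Choosing z on |z|=r so that -1·z is real positive (always possible by picking arg z appropriately) gives |f(z)| = e^{1r^1 + -3}, matching the bound. The additive constant -3 does not affect log log M(r) ~ 1·log r. Hence ρ = 1.
Therefore ρ = 1.

Order ρ = 1.


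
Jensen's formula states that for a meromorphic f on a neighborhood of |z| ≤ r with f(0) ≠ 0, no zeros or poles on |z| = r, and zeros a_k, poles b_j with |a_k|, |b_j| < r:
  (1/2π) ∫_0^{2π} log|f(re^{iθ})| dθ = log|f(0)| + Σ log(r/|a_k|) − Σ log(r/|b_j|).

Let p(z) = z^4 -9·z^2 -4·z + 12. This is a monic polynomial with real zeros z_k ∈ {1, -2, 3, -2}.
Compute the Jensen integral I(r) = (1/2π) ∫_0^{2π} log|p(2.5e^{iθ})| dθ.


Zeros: -2, -2, 1, 3; r = 2.5.
Inside |z| < r: -2, -2, 1. Outside (|z| ≥ r): 3.
p(0) = 12, so log|p(0)| = log(12) = 2.4849.
Apply Jensen: I(r) = log|p(0)| + Σ_k log(r/|z_k|), summed over zeros inside |z| < r.
  log(r/|z_k|) for z_k = 1: log(2.5/1) = 0.9163
  log(r/|z_k|) for z_k = -2: log(2.5/2) = 0.2231
  log(r/|z_k|) for z_k = -2: log(2.5/2) = 0.2231
  Outside zeros (3) contribute nothing to the Jensen sum.
Sum over inside zeros: 1.3626.
I(r) = log|p(0)| + (inside sum) = 2.4849 + 1.3626 = 3.8475.
Note: since some zeros are outside |z| ≤ r, the simplified n·log(r) form does NOT apply — only the inside zeros contribute.

I(r) ≈ 3.8475.


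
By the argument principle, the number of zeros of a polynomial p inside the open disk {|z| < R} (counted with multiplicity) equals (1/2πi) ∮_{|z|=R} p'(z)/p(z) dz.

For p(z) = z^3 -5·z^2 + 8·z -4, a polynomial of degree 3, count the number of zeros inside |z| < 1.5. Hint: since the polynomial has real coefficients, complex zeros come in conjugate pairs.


The zeros of p are: 2, 1, 2.
Their magnitudes are: 2, 1, 2.
Zeros with |z| < R = 1.5: 1.
Count = 1.
By the argument principle, (1/2πi) ∮_{|z|=R} p'(z)/p(z) dz equals exactly this count.

Number of zeros inside |z| < 1.5: 1.


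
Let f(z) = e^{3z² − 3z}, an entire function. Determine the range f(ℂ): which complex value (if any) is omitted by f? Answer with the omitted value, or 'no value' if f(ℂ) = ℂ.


Little Picard bounds the complement of f(ℂ) to at most one point.
The exponent g(z) = 3z² − 3z is a nonconstant polynomial, hence surjective onto ℂ. So e^{g(z)} takes every value in {e^w : w ∈ ℂ} = ℂ ∖ {0}. Adding 0 shifts the range to ℂ ∖ {0}. f omits exactly 0.

Omitted value: 0.


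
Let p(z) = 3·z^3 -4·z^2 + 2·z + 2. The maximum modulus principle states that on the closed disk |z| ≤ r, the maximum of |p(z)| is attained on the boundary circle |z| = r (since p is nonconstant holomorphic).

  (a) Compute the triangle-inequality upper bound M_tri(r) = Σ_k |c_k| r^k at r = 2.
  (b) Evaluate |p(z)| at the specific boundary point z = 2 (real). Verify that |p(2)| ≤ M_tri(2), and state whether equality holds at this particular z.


Coefficients: c_0 = 2, c_1 = 2, c_2 = -4, c_3 = 3. Radius r = 2.
Part (a). Triangle bound: M_tri(r) = Σ_k |c_k| r^k
  = |2|·2^0 + |2|·2^1 + |-4|·2^2 + |3|·2^3
  = 2 + 4 + 16 + 24 = 46.
This bounds M(r) := max_{|z|=r} |p(z)| from above; equality holds iff all terms c_k z^k can be made to align in phase at a single z on |z|=r.
Part (b). At z = 2 (real, on the circle |z| = r):
  p(2) = (2)·2^0 + (2)·2^1 + (-4)·2^2 + (3)·2^3 = 14.
  |p(2)| = 14.
Check: |p(2)| = 14 ≤ 46 = M_tri(2). ✓ Equality does not hold at z = 2 (the coefficients have mixed signs, so the terms do not all align in phase there).

M_tri(2) = 46; |p(2)| = 14; equality at z=2: no.


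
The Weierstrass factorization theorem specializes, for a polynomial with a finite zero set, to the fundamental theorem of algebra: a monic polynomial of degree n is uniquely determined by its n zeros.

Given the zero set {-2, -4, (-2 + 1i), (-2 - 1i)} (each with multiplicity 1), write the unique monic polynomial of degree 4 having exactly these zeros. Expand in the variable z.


The polynomial is p(z) = ∏_{α ∈ S} (z − α), where S = {-2, -4, (-2 + 1i), (-2 - 1i)}.
Expanding the product yields: p(z) = z^4 + 10·z^3 + 37·z^2 + 62·z + 40.
Note conjugate pairs combine to real quadratics: (z − (-2+1i))(z − (-2−1i)) = z² + 4z + 5.
The resulting polynomial has degree 4 and real coefficients as required.

p(z) = z^4 + 10·z^3 + 37·z^2 + 62·z + 40.


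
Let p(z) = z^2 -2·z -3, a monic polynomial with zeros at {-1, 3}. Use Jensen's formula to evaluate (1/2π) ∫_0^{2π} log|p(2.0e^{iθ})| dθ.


Zeros: -1, 3; r = 2.0.
Inside |z| < r: -1. Outside (|z| ≥ r): 3.
p(0) = -3, so log|p(0)| = log(3) = 1.0986.
Apply Jensen: I(r) = log|p(0)| + Σ_k log(r/|z_k|), summed over zeros inside |z| < r.
  log(r/|z_k|) for z_k = -1: log(2.0/1) = 0.6931
  Outside zeros (3) contribute nothing to the Jensen sum.
Sum over inside zeros: 0.6931.
I(r) = log|p(0)| + (inside sum) = 1.0986 + 0.6931 = 1.7918.
Note: since some zeros are outside |z| ≤ r, the simplified n·log(r) form does NOT apply — only the inside zeros contribute.

I(r) ≈ 1.7918.


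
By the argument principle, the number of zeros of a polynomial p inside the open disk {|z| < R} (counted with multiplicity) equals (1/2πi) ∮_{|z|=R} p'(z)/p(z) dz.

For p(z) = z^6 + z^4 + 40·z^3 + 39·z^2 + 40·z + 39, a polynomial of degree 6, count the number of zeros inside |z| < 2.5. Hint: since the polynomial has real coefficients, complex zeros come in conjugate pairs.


The zeros of p are: -1, (0 + 1i), (0 - 1i), (2 + 3i), (2 - 3i), -3.
Their magnitudes are: 1, 1, 1, 3.606, 3.606, 3.
Zeros with |z| < R = 2.5: -1, (0 + 1i), (0 - 1i).
Count = 3.
By the argument principle, (1/2πi) ∮_{|z|=R} p'(z)/p(z) dz equals exactly this count.

Number of zeros inside |z| < 2.5: 3.


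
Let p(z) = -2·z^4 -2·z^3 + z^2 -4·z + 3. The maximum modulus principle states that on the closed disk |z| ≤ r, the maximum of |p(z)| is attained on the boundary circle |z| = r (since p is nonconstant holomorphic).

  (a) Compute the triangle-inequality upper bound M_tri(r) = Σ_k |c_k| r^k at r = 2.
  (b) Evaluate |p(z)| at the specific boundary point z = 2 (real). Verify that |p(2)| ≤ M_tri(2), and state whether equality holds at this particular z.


Coefficients: c_0 = 3, c_1 = -4, c_2 = 1, c_3 = -2, c_4 = -2. Radius r = 2.
Part (a). Triangle bound: M_tri(r) = Σ_k |c_k| r^k
  = |3|·2^0 + |-4|·2^1 + |1|·2^2 + |-2|·2^3 + |-2|·2^4
  = 3 + 8 + 4 + 16 + 32 = 63.
This bounds M(r) := max_{|z|=r} |p(z)| from above; equality holds iff all terms c_k z^k can be made to align in phase at a single z on |z|=r.
Part (b). At z = 2 (real, on the circle |z| = r):
  p(2) = (3)·2^0 + (-4)·2^1 + (1)·2^2 + (-2)·2^3 + (-2)·2^4 = -49.
  |p(2)| = 49.
Check: |p(2)| = 49 ≤ 63 = M_tri(2). ✓ Equality does not hold at z = 2 (the coefficients have mixed signs, so the terms do not all align in phase there).

M_tri(2) = 63; |p(2)| = 49; equality at z=2: no.


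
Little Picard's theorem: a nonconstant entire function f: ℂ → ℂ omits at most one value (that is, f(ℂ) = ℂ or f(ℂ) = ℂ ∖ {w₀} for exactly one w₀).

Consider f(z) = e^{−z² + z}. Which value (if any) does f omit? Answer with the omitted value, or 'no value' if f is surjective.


Little Picard bounds the complement of f(ℂ) to at most one point.
The exponent g(z) = −z² + z is a nonconstant polynomial, hence surjective onto ℂ. So e^{g(z)} takes every value in {e^w : w ∈ ℂ} = ℂ ∖ {0}. Adding 0 shifts the range to ℂ ∖ {0}. f omits exactly 0.

Omitted value: 0.


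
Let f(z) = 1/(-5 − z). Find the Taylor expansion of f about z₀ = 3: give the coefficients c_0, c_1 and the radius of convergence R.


Let w = z − z₀, so z = z₀ + w.
Then -5 − z = -5 − (z₀ + w) = (-5 − z₀) − w = -8 − w.
f(z) = 1/(-8 − w) = (1/(-8)) · 1/(1 − w/(-8)) = Σ_{n≥0} w^n / (-8)^(n+1).
So c_n = 1/(-8)^(n+1):
  c_0 = 1/(-8)^1 = -1/8.
  c_1 = 1/(-8)^2 = 1/64.
The series is valid for |w/d| < 1, i.e. |z − z₀| < |d|.
Radius of convergence: R = |-5 − z₀| = |-8| = 8 (distance from z₀ to the singularity z = -5).

c_0 = -1/8, c_1 = 1/64; R = 8.


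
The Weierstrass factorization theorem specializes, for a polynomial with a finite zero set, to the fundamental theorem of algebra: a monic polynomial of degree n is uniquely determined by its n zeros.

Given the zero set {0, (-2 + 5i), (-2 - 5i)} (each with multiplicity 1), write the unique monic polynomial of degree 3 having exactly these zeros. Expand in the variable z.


The polynomial is p(z) = ∏_{α ∈ S} (z − α), where S = {0, (-2 + 5i), (-2 - 5i)}.
Expanding the product yields: p(z) = z^3 + 4·z^2 + 29·z.
Note conjugate pairs combine to real quadratics: (z − (-2+5i))(z − (-2−5i)) = z² + 4z + 29.
The resulting polynomial has degree 3 and real coefficients as required.

p(z) = z^3 + 4·z^2 + 29·z.


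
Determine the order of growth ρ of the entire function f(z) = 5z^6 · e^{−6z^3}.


M(r) = max_{|z|=r} |5|·|z|^6·|e^{−6z^3}| = 5·r^6 · e^{6r^3} (the factors attain their maxima compatibly on |z|=r). Then log M(r) = log 5 + 6·log r + 6r^3, dominated by the last term, so log log M(r) ~ 3·log r. The polynomial factor 5z^6 contributes only a log r term and does not affect the order. ρ = 3.
Therefore ρ = 3.

Order ρ = 3.


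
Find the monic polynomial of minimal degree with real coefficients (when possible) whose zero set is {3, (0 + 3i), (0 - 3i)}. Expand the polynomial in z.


The polynomial is p(z) = ∏_{α ∈ S} (z − α), where S = {3, (0 + 3i), (0 - 3i)}.
Expanding the product yields: p(z) = z^3 -3·z^2 + 9·z -27.
Note conjugate pairs combine to real quadratics: (z − (0+3i))(z − (0−3i)) = z² + 9.
The resulting polynomial has degree 3 and real coefficients as required.

p(z) = z^3 -3·z^2 + 9·z -27.


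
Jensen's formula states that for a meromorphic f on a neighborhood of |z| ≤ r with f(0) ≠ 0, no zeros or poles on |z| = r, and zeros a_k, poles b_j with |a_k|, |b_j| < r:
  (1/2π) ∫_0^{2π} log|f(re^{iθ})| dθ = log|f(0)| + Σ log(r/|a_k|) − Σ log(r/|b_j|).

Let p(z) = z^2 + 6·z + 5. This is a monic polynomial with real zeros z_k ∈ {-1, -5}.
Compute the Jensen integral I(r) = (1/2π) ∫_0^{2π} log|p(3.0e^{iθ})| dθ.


Zeros: -5, -1; r = 3.0.
Inside |z| < r: -1. Outside (|z| ≥ r): -5.
p(0) = 5, so log|p(0)| = log(5) = 1.6094.
Apply Jensen: I(r) = log|p(0)| + Σ_k log(r/|z_k|), summed over zeros inside |z| < r.
  log(r/|z_k|) for z_k = -1: log(3.0/1) = 1.0986
  Outside zeros (-5) contribute nothing to the Jensen sum.
Sum over inside zeros: 1.0986.
I(r) = log|p(0)| + (inside sum) = 1.6094 + 1.0986 = 2.7081.
Note: since some zeros are outside |z| ≤ r, the simplified n·log(r) form does NOT apply — only the inside zeros contribute.

I(r) ≈ 2.7081.


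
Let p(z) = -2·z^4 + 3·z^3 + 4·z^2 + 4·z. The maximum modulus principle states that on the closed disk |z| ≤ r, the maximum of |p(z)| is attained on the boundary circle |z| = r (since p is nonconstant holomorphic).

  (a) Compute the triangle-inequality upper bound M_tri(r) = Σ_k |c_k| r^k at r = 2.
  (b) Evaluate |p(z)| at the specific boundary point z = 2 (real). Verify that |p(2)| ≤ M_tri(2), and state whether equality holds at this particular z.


Coefficients: c_0 = 0, c_1 = 4, c_2 = 4, c_3 = 3, c_4 = -2. Radius r = 2.
Part (a). Triangle bound: M_tri(r) = Σ_k |c_k| r^k
  = |0|·2^0 + |4|·2^1 + |4|·2^2 + |3|·2^3 + |-2|·2^4
  = 0 + 8 + 16 + 24 + 32 = 80.
This bounds M(r) := max_{|z|=r} |p(z)| from above; equality holds iff all terms c_k z^k can be made to align in phase at a single z on |z|=r.
Part (b). At z = 2 (real, on the circle |z| = r):
  p(2) = (0)·2^0 + (4)·2^1 + (4)·2^2 + (3)·2^3 + (-2)·2^4 = 16.
  |p(2)| = 16.
Check: |p(2)| = 16 ≤ 80 = M_tri(2). ✓ Equality does not hold at z = 2 (the coefficients have mixed signs, so the terms do not all align in phase there).

M_tri(2) = 80; |p(2)| = 16; equality at z=2: no.


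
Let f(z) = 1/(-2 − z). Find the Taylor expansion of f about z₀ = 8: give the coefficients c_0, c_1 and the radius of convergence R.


Let w = z − z₀, so z = z₀ + w.
Then -2 − z = -2 − (z₀ + w) = (-2 − z₀) − w = -10 − w.
f(z) = 1/(-10 − w) = (1/(-10)) · 1/(1 − w/(-10)) = Σ_{n≥0} w^n / (-10)^(n+1).
So c_n = 1/(-10)^(n+1):
  c_0 = 1/(-10)^1 = -1/10.
  c_1 = 1/(-10)^2 = 1/100.
The series is valid for |w/d| < 1, i.e. |z − z₀| < |d|.
Radius of convergence: R = |-2 − z₀| = |-10| = 10 (distance from z₀ to the singularity z = -2).

c_0 = -1/10, c_1 = 1/100; R = 10.


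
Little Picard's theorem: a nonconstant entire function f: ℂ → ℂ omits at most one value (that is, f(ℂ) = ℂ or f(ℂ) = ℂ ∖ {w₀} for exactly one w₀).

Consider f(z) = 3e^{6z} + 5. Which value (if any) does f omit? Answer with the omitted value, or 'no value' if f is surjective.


Little Picard bounds the complement of f(ℂ) to at most one point.
e^{6z} is never zero on ℂ, so 3·e^{6z} takes every value in ℂ ∖ {0}. Adding 5 shifts the range to ℂ ∖ {5}. Thus f omits exactly the value 5.

Omitted value: 5.


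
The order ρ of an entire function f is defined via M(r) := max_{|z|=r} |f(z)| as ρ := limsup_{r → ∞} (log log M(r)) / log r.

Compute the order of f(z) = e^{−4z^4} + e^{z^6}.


Each summand is entire of order 4 and 6 respectively (as in the single-exponential case). The order of a sum is at most the max of the orders, so ρ ≤ 6. For the lower bound: on |z|=r choose arg z so that 1z^6 is real positive; then |e^{1z^6}| = e^{1r^6} while |e^{-4z^4}| ≤ e^{4r^4} = o(e^{1r^6}). So |f| ≥ e^{1r^6}(1 − o(1)) and ρ ≥ 6. Hence ρ = max(4, 6) = 6.
Therefore ρ = 6.

Order ρ = 6.


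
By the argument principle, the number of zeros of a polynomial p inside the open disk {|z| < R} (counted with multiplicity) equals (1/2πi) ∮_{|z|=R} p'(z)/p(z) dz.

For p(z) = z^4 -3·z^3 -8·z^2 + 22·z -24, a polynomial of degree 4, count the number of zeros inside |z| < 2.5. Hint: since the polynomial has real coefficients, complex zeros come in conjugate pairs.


The zeros of p are: 4, (1 + 1i), (1 - 1i), -3.
Their magnitudes are: 4, 1.414, 1.414, 3.
Zeros with |z| < R = 2.5: (1 + 1i), (1 - 1i).
Count = 2.
By the argument principle, (1/2πi) ∮_{|z|=R} p'(z)/p(z) dz equals exactly this count.

Number of zeros inside |z| < 2.5: 2.


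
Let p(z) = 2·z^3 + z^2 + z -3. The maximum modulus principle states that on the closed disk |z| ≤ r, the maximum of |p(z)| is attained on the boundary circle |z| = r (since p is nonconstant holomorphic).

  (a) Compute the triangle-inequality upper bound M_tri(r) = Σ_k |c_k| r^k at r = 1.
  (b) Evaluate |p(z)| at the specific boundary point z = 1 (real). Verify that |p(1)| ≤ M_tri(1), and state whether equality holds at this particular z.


Coefficients: c_0 = -3, c_1 = 1, c_2 = 1, c_3 = 2. Radius r = 1.
Part (a). Triangle bound: M_tri(r) = Σ_k |c_k| r^k
  = |-3|·1^0 + |1|·1^1 + |1|·1^2 + |2|·1^3
  = 3 + 1 + 1 + 2 = 7.
This bounds M(r) := max_{|z|=r} |p(z)| from above; equality holds iff all terms c_k z^k can be made to align in phase at a single z on |z|=r.
Part (b). At z = 1 (real, on the circle |z| = r):
  p(1) = (-3)·1^0 + (1)·1^1 + (1)·1^2 + (2)·1^3 = 1.
  |p(1)| = 1.
Check: |p(1)| = 1 ≤ 7 = M_tri(1). ✓ Equality does not hold at z = 1 (the coefficients have mixed signs, so the terms do not all align in phase there).

M_tri(1) = 7; |p(1)| = 1; equality at z=1: no.


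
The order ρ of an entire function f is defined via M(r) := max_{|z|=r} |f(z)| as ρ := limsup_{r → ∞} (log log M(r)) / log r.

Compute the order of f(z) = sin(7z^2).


Write sin(w) = (e^{iw} ± e^{−iw})/(2 or 2i), so |sin(w)| ≤ e^{|w|}. With w = 7z^2, |w| ≤ 7r^2 + 0 on |z|=r, giving M(r) ≤ e^{7r^2 + 0} and ρ ≤ 2. For the lower bound, choose z on |z|=r with 7z^2 purely imaginary of modulus 7r^2; then |sin(7z^2)| grows like e^{7r^2}/2, so ρ ≥ 2. Hence ρ = 2.
Therefore ρ = 2.

Order ρ = 2.


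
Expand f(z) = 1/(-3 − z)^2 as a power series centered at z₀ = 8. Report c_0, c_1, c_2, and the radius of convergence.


Let w = z − z₀, so z = z₀ + w.
Then -3 − z = -3 − (z₀ + w) = (-3 − z₀) − w = -11 − w.
f(z) = 1/(-11 − w)^2 = (1/(-11)^2) · (1 − w/(-11))^{−2}.
By the binomial series (1−u)^{−2} = Σ_{n≥0} C(n+1, 1) u^n for |u|<1, with u = w/(-11):
  c_n = C(n+1, 1) / (-11)^(n+2).
  c_0 = 1/(-11)^2 = 1/121.
  c_1 = 2/(-11)^3 = -2/1331.
  c_2 = 3/(-11)^4 = 3/14641.
The series is valid for |w/d| < 1, i.e. |z − z₀| < |d|.
Radius of convergence: R = |-3 − z₀| = |-11| = 11 (distance from z₀ to the singularity z = -3).

c_0 = 1/121, c_1 = -2/1331, c_2 = 3/14641; R = 11.


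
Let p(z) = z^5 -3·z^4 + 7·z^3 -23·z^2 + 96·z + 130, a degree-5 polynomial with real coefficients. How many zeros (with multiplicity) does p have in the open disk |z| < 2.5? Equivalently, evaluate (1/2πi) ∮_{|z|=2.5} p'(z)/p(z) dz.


The zeros of p are: -1, (-1 + 3i), (-1 - 3i), (3 + 2i), (3 - 2i).
Their magnitudes are: 1, 3.162, 3.162, 3.606, 3.606.
Zeros with |z| < R = 2.5: -1.
Count = 1.
By the argument principle, (1/2πi) ∮_{|z|=R} p'(z)/p(z) dz equals exactly this count.

Number of zeros inside |z| < 2.5: 1.


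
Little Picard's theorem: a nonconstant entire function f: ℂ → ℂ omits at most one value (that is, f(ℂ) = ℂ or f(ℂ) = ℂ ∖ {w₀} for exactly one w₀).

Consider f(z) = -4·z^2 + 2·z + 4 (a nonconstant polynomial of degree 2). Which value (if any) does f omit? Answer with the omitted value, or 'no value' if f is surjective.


Little Picard bounds the complement of f(ℂ) to at most one point.
For every w ∈ ℂ, the equation p(z) − w = 0 is a nonconstant polynomial in z and hence has at least one root by the fundamental theorem of algebra. So p is surjective onto ℂ, omitting no value.

Omitted value: no value.


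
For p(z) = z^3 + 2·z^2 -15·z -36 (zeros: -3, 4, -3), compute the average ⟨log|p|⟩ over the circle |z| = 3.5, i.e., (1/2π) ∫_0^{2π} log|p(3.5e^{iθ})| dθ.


Zeros: -3, -3, 4; r = 3.5.
Inside |z| < r: -3, -3. Outside (|z| ≥ r): 4.
p(0) = -36, so log|p(0)| = log(36) = 3.5835.
Apply Jensen: I(r) = log|p(0)| + Σ_k log(r/|z_k|), summed over zeros inside |z| < r.
  log(r/|z_k|) for z_k = -3: log(3.5/3) = 0.1542
  log(r/|z_k|) for z_k = -3: log(3.5/3) = 0.1542
  Outside zeros (4) contribute nothing to the Jensen sum.
Sum over inside zeros: 0.3083.
I(r) = log|p(0)| + (inside sum) = 3.5835 + 0.3083 = 3.8918.
Note: since some zeros are outside |z| ≤ r, the simplified n·log(r) form does NOT apply — only the inside zeros contribute.

I(r) ≈ 3.8918.


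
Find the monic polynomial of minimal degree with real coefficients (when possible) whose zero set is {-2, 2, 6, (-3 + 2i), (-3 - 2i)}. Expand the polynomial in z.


The polynomial is p(z) = ∏_{α ∈ S} (z − α), where S = {-2, 2, 6, (-3 + 2i), (-3 - 2i)}.
Expanding the product yields: p(z) = z^5 -27·z^3 -78·z^2 + 92·z + 312.
Note conjugate pairs combine to real quadratics: (z − (-3+2i))(z − (-3−2i)) = z² + 6z + 13.
The resulting polynomial has degree 5 and real coefficients as required.

p(z) = z^5 -27·z^3 -78·z^2 + 92·z + 312.


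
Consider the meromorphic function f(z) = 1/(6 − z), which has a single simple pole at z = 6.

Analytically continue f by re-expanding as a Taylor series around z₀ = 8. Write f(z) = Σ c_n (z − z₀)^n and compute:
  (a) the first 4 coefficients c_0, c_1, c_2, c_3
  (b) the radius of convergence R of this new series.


Let w = z − z₀, so z = z₀ + w.
Then 6 − z = 6 − (z₀ + w) = (6 − z₀) − w = -2 − w.
f(z) = 1/(-2 − w) = (1/(-2)) · 1/(1 − w/(-2)) = Σ_{n≥0} w^n / (-2)^(n+1).
So c_n = 1/(-2)^(n+1):
  c_0 = 1/(-2)^1 = -1/2.
  c_1 = 1/(-2)^2 = 1/4.
  c_2 = 1/(-2)^3 = -1/8.
  c_3 = 1/(-2)^4 = 1/16.
The series is valid for |w/d| < 1, i.e. |z − z₀| < |d|.
Radius of convergence: R = |6 − z₀| = |-2| = 2 (distance from z₀ to the singularity z = 6).

c_0 = -1/2, c_1 = 1/4, c_2 = -1/8, c_3 = 1/16; R = 2.


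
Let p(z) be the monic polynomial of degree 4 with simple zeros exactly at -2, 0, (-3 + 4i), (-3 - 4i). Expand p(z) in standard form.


The polynomial is p(z) = ∏_{α ∈ S} (z − α), where S = {-2, 0, (-3 + 4i), (-3 - 4i)}.
Expanding the product yields: p(z) = z^4 + 8·z^3 + 37·z^2 + 50·z.
Note conjugate pairs combine to real quadratics: (z − (-3+4i))(z − (-3−4i)) = z² + 6z + 25.
The resulting polynomial has degree 4 and real coefficients as required.

p(z) = z^4 + 8·z^3 + 37·z^2 + 50·z.


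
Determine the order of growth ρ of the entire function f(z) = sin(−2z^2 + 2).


Write sin(w) = (e^{iw} ± e^{−iw})/(2 or 2i), so |sin(w)| ≤ e^{|w|}. With w = −2z^2 + 2, |w| ≤ 2r^2 + 2 on |z|=r, giving M(r) ≤ e^{2r^2 + 2} and ρ ≤ 2. For the lower bound, choose z on |z|=r with -2z^2 purely imaginary of modulus 2r^2; then |sin(−2z^2 + 2)| grows like e^{2r^2}/2, so ρ ≥ 2. Hence ρ = 2.
Therefore ρ = 2.

Order ρ = 2.


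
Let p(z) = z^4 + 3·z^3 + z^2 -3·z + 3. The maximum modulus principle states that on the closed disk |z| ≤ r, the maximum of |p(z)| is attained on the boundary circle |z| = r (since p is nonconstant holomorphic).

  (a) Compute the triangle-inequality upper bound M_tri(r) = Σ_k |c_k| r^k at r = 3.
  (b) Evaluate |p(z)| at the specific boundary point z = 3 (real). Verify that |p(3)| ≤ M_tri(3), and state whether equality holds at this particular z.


Coefficients: c_0 = 3, c_1 = -3, c_2 = 1, c_3 = 3, c_4 = 1. Radius r = 3.
Part (a). Triangle bound: M_tri(r) = Σ_k |c_k| r^k
  = |3|·3^0 + |-3|·3^1 + |1|·3^2 + |3|·3^3 + |1|·3^4
  = 3 + 9 + 9 + 81 + 81 = 183.
This bounds M(r) := max_{|z|=r} |p(z)| from above; equality holds iff all terms c_k z^k can be made to align in phase at a single z on |z|=r.
Part (b). At z = 3 (real, on the circle |z| = r):
  p(3) = (3)·3^0 + (-3)·3^1 + (1)·3^2 + (3)·3^3 + (1)·3^4 = 165.
  |p(3)| = 165.
Check: |p(3)| = 165 ≤ 183 = M_tri(3). ✓ Equality does not hold at z = 3 (the coefficients have mixed signs, so the terms do not all align in phase there).

M_tri(3) = 183; |p(3)| = 165; equality at z=3: no.


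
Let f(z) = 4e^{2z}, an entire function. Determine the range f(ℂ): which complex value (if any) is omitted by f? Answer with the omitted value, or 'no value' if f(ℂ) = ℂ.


Little Picard bounds the complement of f(ℂ) to at most one point.
e^{2z} is never zero on ℂ, so 4·e^{2z} takes every value in ℂ ∖ {0}. Adding 0 shifts the range to ℂ ∖ {0}. Thus f omits exactly the value 0.

Omitted value: 0.


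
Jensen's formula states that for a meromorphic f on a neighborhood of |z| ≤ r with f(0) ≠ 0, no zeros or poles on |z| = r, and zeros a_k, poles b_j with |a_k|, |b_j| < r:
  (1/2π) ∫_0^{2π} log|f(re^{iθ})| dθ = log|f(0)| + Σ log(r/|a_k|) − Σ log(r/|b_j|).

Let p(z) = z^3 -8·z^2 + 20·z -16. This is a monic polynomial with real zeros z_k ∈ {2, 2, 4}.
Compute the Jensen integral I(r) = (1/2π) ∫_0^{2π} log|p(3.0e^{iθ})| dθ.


Zeros: 2, 2, 4; r = 3.0.
Inside |z| < r: 2, 2. Outside (|z| ≥ r): 4.
p(0) = -16, so log|p(0)| = log(16) = 2.7726.
Apply Jensen: I(r) = log|p(0)| + Σ_k log(r/|z_k|), summed over zeros inside |z| < r.
  log(r/|z_k|) for z_k = 2: log(3.0/2) = 0.4055
  log(r/|z_k|) for z_k = 2: log(3.0/2) = 0.4055
  Outside zeros (4) contribute nothing to the Jensen sum.
Sum over inside zeros: 0.8109.
I(r) = log|p(0)| + (inside sum) = 2.7726 + 0.8109 = 3.5835.
Note: since some zeros are outside |z| ≤ r, the simplified n·log(r) form does NOT apply — only the inside zeros contribute.

I(r) ≈ 3.5835.


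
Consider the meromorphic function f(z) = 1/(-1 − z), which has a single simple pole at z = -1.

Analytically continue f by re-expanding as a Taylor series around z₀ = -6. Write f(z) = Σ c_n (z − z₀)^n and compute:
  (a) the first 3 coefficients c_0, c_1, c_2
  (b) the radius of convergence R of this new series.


Let w = z − z₀, so z = z₀ + w.
Then -1 − z = -1 − (z₀ + w) = (-1 − z₀) − w = 5 − w.
f(z) = 1/(5 − w) = (1/(5)) · 1/(1 − w/(5)) = Σ_{n≥0} w^n / (5)^(n+1).
So c_n = 1/(5)^(n+1):
  c_0 = 1/(5)^1 = 1/5.
  c_1 = 1/(5)^2 = 1/25.
  c_2 = 1/(5)^3 = 1/125.
The series is valid for |w/d| < 1, i.e. |z − z₀| < |d|.
Radius of convergence: R = |-1 − z₀| = |5| = 5 (distance from z₀ to the singularity z = -1).

c_0 = 1/5, c_1 = 1/25, c_2 = 1/125; R = 5.


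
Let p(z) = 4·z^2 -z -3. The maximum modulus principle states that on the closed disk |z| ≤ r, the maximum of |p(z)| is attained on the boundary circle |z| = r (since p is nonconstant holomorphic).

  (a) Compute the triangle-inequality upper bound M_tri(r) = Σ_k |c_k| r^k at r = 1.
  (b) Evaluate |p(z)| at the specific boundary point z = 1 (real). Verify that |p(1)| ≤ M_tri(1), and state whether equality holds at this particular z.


Coefficients: c_0 = -3, c_1 = -1, c_2 = 4. Radius r = 1.
Part (a). Triangle bound: M_tri(r) = Σ_k |c_k| r^k
  = |-3|·1^0 + |-1|·1^1 + |4|·1^2
  = 3 + 1 + 4 = 8.
This bounds M(r) := max_{|z|=r} |p(z)| from above; equality holds iff all terms c_k z^k can be made to align in phase at a single z on |z|=r.
Part (b). At z = 1 (real, on the circle |z| = r):
  p(1) = (-3)·1^0 + (-1)·1^1 + (4)·1^2 = 0.
  |p(1)| = 0.
Check: |p(1)| = 0 ≤ 8 = M_tri(1). ✓ Equality does not hold at z = 1 (the coefficients have mixed signs, so the terms do not all align in phase there).

M_tri(1) = 8; |p(1)| = 0; equality at z=1: no.


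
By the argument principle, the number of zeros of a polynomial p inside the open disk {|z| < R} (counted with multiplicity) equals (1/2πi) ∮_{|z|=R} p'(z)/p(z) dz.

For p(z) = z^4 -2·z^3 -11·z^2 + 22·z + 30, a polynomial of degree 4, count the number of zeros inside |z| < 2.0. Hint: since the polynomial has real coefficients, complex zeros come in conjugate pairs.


The zeros of p are: (3 + 1i), (3 - 1i), -1, -3.
Their magnitudes are: 3.162, 3.162, 1, 3.
Zeros with |z| < R = 2.0: -1.
Count = 1.
By the argument principle, (1/2πi) ∮_{|z|=R} p'(z)/p(z) dz equals exactly this count.

Number of zeros inside |z| < 2.0: 1.


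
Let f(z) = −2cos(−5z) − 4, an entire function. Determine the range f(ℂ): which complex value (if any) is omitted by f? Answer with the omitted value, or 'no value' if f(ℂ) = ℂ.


Little Picard bounds the complement of f(ℂ) to at most one point.
cos is entire and surjective onto ℂ: for every w ∈ ℂ, cos(ζ) = w has a solution ζ ∈ ℂ (e.g., via the complex inverse arccos). With ζ = −5z this gives z = ζ/(-5). Then -2·cos(−5z) takes every value in -2·ℂ = ℂ, and adding -4 is a bijection of ℂ. So f is surjective and omits no value. (Note: only on the real line is cos bounded by [−1, 1].)

Omitted value: no value.


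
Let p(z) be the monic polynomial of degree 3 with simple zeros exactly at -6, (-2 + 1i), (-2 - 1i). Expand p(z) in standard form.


The polynomial is p(z) = ∏_{α ∈ S} (z − α), where S = {-6, (-2 + 1i), (-2 - 1i)}.
Expanding the product yields: p(z) = z^3 + 10·z^2 + 29·z + 30.
Note conjugate pairs combine to real quadratics: (z − (-2+1i))(z − (-2−1i)) = z² + 4z + 5.
The resulting polynomial has degree 3 and real coefficients as required.

p(z) = z^3 + 10·z^2 + 29·z + 30.


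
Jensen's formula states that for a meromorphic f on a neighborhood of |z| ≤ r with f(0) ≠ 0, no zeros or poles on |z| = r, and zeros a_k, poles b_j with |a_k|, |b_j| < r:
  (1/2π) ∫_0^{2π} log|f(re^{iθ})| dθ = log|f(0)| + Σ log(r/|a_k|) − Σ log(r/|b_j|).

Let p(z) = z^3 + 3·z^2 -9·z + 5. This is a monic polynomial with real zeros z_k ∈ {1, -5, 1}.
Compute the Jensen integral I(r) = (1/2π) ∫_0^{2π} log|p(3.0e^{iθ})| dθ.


Zeros: -5, 1, 1; r = 3.0.
Inside |z| < r: 1, 1. Outside (|z| ≥ r): -5.
p(0) = 5, so log|p(0)| = log(5) = 1.6094.
Apply Jensen: I(r) = log|p(0)| + Σ_k log(r/|z_k|), summed over zeros inside |z| < r.
  log(r/|z_k|) for z_k = 1: log(3.0/1) = 1.0986
  log(r/|z_k|) for z_k = 1: log(3.0/1) = 1.0986
  Outside zeros (-5) contribute nothing to the Jensen sum.
Sum over inside zeros: 2.1972.
I(r) = log|p(0)| + (inside sum) = 1.6094 + 2.1972 = 3.8067.
Note: since some zeros are outside |z| ≤ r, the simplified n·log(r) form does NOT apply — only the inside zeros contribute.

I(r) ≈ 3.8067.


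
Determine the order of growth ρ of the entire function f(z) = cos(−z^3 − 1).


Write cos(w) = (e^{iw} ± e^{−iw})/(2 or 2i), so |cos(w)| ≤ e^{|w|}. With w = −z^3 − 1, |w| ≤ 1r^3 + 1 on |z|=r, giving M(r) ≤ e^{1r^3 + 1} and ρ ≤ 3. For the lower bound, choose z on |z|=r with -1z^3 purely imaginary of modulus 1r^3; then |cos(−z^3 − 1)| grows like e^{1r^3}/2, so ρ ≥ 3. Hence ρ = 3.
Therefore ρ = 3.

Order ρ = 3.


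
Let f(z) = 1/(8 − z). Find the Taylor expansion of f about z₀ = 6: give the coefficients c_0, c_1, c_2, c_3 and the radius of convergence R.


Let w = z − z₀, so z = z₀ + w.
Then 8 − z = 8 − (z₀ + w) = (8 − z₀) − w = 2 − w.
f(z) = 1/(2 − w) = (1/(2)) · 1/(1 − w/(2)) = Σ_{n≥0} w^n / (2)^(n+1).
So c_n = 1/(2)^(n+1):
  c_0 = 1/(2)^1 = 1/2.
  c_1 = 1/(2)^2 = 1/4.
  c_2 = 1/(2)^3 = 1/8.
  c_3 = 1/(2)^4 = 1/16.
The series is valid for |w/d| < 1, i.e. |z − z₀| < |d|.
Radius of convergence: R = |8 − z₀| = |2| = 2 (distance from z₀ to the singularity z = 8).

c_0 = 1/2, c_1 = 1/4, c_2 = 1/8, c_3 = 1/16; R = 2.


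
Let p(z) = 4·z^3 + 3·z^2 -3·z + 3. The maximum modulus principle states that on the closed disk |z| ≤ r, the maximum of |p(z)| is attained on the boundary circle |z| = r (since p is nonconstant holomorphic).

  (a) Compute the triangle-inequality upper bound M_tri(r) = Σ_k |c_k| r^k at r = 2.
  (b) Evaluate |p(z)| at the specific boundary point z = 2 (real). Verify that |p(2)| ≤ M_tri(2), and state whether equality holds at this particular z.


Coefficients: c_0 = 3, c_1 = -3, c_2 = 3, c_3 = 4. Radius r = 2.
Part (a). Triangle bound: M_tri(r) = Σ_k |c_k| r^k
  = |3|·2^0 + |-3|·2^1 + |3|·2^2 + |4|·2^3
  = 3 + 6 + 12 + 32 = 53.
This bounds M(r) := max_{|z|=r} |p(z)| from above; equality holds iff all terms c_k z^k can be made to align in phase at a single z on |z|=r.
Part (b). At z = 2 (real, on the circle |z| = r):
  p(2) = (3)·2^0 + (-3)·2^1 + (3)·2^2 + (4)·2^3 = 41.
  |p(2)| = 41.
Check: |p(2)| = 41 ≤ 53 = M_tri(2). ✓ Equality does not hold at z = 2 (the coefficients have mixed signs, so the terms do not all align in phase there).

M_tri(2) = 53; |p(2)| = 41; equality at z=2: no.


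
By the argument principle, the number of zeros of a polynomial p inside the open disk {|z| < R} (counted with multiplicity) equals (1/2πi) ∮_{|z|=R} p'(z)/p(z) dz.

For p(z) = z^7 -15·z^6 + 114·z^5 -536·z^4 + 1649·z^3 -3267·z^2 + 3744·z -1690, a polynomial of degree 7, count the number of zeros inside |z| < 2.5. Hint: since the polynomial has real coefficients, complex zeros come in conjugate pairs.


The zeros of p are: (2 + 3i), (2 - 3i), (2 + 3i), (2 - 3i), 1, (3 + 1i), (3 - 1i).
Their magnitudes are: 3.606, 3.606, 3.606, 3.606, 1, 3.162, 3.162.
Zeros with |z| < R = 2.5: 1.
Count = 1.
By the argument principle, (1/2πi) ∮_{|z|=R} p'(z)/p(z) dz equals exactly this count.

Number of zeros inside |z| < 2.5: 1.


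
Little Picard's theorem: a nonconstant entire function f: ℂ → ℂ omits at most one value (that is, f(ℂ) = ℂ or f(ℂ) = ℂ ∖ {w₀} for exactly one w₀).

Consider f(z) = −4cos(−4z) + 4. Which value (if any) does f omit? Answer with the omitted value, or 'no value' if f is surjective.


Little Picard bounds the complement of f(ℂ) to at most one point.
cos is entire and surjective onto ℂ: for every w ∈ ℂ, cos(ζ) = w has a solution ζ ∈ ℂ (e.g., via the complex inverse arccos). With ζ = −4z this gives z = ζ/(-4). Then -4·cos(−4z) takes every value in -4·ℂ = ℂ, and adding 4 is a bijection of ℂ. So f is surjective and omits no value. (Note: only on the real line is cos bounded by [−1, 1].)

Omitted value: no value.


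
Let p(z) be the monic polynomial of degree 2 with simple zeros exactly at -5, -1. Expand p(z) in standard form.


The polynomial is p(z) = ∏_{α ∈ S} (z − α), where S = {-5, -1}.
Expanding the product yields: p(z) = z^2 + 6·z + 5.
The resulting polynomial has degree 2 and real coefficients as required.

p(z) = z^2 + 6·z + 5.


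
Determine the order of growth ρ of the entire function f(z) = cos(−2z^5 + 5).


Write cos(w) = (e^{iw} ± e^{−iw})/(2 or 2i), so |cos(w)| ≤ e^{|w|}. With w = −2z^5 + 5, |w| ≤ 2r^5 + 5 on |z|=r, giving M(r) ≤ e^{2r^5 + 5} and ρ ≤ 5. For the lower bound, choose z on |z|=r with -2z^5 purely imaginary of modulus 2r^5; then |cos(−2z^5 + 5)| grows like e^{2r^5}/2, so ρ ≥ 5. Hence ρ = 5.
Therefore ρ = 5.

Order ρ = 5.


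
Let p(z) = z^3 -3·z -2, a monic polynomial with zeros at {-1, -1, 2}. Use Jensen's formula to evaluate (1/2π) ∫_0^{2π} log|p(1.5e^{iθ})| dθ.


Zeros: -1, -1, 2; r = 1.5.
Inside |z| < r: -1, -1. Outside (|z| ≥ r): 2.
p(0) = -2, so log|p(0)| = log(2) = 0.6931.
Apply Jensen: I(r) = log|p(0)| + Σ_k log(r/|z_k|), summed over zeros inside |z| < r.
  log(r/|z_k|) for z_k = -1: log(1.5/1) = 0.4055
  log(r/|z_k|) for z_k = -1: log(1.5/1) = 0.4055
  Outside zeros (2) contribute nothing to the Jensen sum.
Sum over inside zeros: 0.8109.
I(r) = log|p(0)| + (inside sum) = 0.6931 + 0.8109 = 1.5041.
Note: since some zeros are outside |z| ≤ r, the simplified n·log(r) form does NOT apply — only the inside zeros contribute.

I(r) ≈ 1.5041.


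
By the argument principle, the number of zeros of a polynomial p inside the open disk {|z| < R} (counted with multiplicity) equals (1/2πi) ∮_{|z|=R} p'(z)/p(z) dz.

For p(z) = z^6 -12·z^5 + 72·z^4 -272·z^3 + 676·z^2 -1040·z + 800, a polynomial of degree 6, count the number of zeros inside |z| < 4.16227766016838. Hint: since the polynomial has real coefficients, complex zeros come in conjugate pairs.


The zeros of p are: (1 + 3i), (1 - 3i), (3 + 1i), (3 - 1i), (2 + 2i), (2 - 2i).
Their magnitudes are: 3.162, 3.162, 3.162, 3.162, 2.828, 2.828.
Zeros with |z| < R = 4.16227766016838: (1 + 3i), (1 - 3i), (3 + 1i), (3 - 1i), (2 + 2i), (2 - 2i).
Count = 6.
By the argument principle, (1/2πi) ∮_{|z|=R} p'(z)/p(z) dz equals exactly this count.

Number of zeros inside |z| < 4.16227766016838: 6.


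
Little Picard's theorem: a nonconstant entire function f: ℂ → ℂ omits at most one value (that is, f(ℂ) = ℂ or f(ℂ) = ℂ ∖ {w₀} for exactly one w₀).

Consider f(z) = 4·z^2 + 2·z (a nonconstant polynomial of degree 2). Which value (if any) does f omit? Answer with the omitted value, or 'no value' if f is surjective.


Little Picard bounds the complement of f(ℂ) to at most one point.
For every w ∈ ℂ, the equation p(z) − w = 0 is a nonconstant polynomial in z and hence has at least one root by the fundamental theorem of algebra. So p is surjective onto ℂ, omitting no value.

Omitted value: no value.


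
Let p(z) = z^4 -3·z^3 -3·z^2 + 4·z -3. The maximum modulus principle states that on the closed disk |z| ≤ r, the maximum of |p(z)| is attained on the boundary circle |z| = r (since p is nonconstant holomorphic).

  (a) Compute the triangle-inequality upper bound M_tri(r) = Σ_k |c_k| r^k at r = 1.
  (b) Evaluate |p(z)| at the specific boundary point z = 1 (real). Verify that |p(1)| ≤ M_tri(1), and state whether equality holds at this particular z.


Coefficients: c_0 = -3, c_1 = 4, c_2 = -3, c_3 = -3, c_4 = 1. Radius r = 1.
Part (a). Triangle bound: M_tri(r) = Σ_k |c_k| r^k
  = |-3|·1^0 + |4|·1^1 + |-3|·1^2 + |-3|·1^3 + |1|·1^4
  = 3 + 4 + 3 + 3 + 1 = 14.
This bounds M(r) := max_{|z|=r} |p(z)| from above; equality holds iff all terms c_k z^k can be made to align in phase at a single z on |z|=r.
Part (b). At z = 1 (real, on the circle |z| = r):
  p(1) = (-3)·1^0 + (4)·1^1 + (-3)·1^2 + (-3)·1^3 + (1)·1^4 = -4.
  |p(1)| = 4.
Check: |p(1)| = 4 ≤ 14 = M_tri(1). ✓ Equality does not hold at z = 1 (the coefficients have mixed signs, so the terms do not all align in phase there).

M_tri(1) = 14; |p(1)| = 4; equality at z=1: no.


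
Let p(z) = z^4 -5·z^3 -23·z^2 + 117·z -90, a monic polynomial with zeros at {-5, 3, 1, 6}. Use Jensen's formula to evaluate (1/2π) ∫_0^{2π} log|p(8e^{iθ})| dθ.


Zeros: -5, 1, 3, 6; r = 8.
Inside |z| < r: -5, 1, 3, 6. Outside (|z| ≥ r): ∅.
p(0) = -90, so log|p(0)| = log(90) = 4.4998.
Apply Jensen: I(r) = log|p(0)| + Σ_k log(r/|z_k|), summed over zeros inside |z| < r.
  log(r/|z_k|) for z_k = -5: log(8/5) = 0.4700
  log(r/|z_k|) for z_k = 3: log(8/3) = 0.9808
  log(r/|z_k|) for z_k = 1: log(8/1) = 2.0794
  log(r/|z_k|) for z_k = 6: log(8/6) = 0.2877
Sum over inside zeros: 3.8180.
I(r) = log|p(0)| + (inside sum) = 4.4998 + 3.8180 = 8.3178.
Closed form (all zeros inside, monic): I(r) = n·log(r) = 4·log(8) = 8.3178. ✓

I(r) ≈ 8.3178.
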